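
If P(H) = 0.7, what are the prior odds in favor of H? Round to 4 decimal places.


Prior odds = P(H) / (1 - P(H))
= 0.7 / 0.3
= 2.3333

2.3333


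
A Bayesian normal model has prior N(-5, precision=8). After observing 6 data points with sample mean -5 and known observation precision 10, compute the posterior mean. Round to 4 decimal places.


Posterior mean = (prior_precision * prior_mean + n * data_precision * data_mean) / (prior_precision + n * data_precision)
Numerator = 8*-5 + 6*10*-5 = -340
Denominator = 8 + 6*10 = 68
Posterior mean = -5.0

-5.0


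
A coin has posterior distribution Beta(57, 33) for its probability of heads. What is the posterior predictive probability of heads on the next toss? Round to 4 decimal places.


Posterior predictive = E[theta] = alpha/(alpha+beta)
= 57/90
= 0.6333

0.6333


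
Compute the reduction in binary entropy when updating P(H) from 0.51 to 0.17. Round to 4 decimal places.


H_before = -p*log2(p) - (1-p)*log2(1-p) for p=0.51: 0.9997
H_after for p=0.17: 0.6577
Reduction = 0.9997 - 0.6577 = 0.342

0.342


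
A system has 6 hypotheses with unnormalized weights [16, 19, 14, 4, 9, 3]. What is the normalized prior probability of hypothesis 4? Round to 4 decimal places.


The normalized prior is the weight divided by the total.
Total weight = 65
P(H4) = 4 / 65 = 0.0615

0.0615


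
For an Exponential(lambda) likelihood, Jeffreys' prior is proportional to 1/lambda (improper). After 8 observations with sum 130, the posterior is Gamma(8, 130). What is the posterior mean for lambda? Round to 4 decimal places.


Posterior = Gamma(n, sum_x) = Gamma(8, 130)
Posterior mean = shape/rate = 8/130
= 0.0615

0.0615


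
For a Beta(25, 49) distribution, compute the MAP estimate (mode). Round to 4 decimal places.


MAP = mode = (a-1)/(a+b-2)
= (25-1)/(25+49-2)
= 24/72 = 0.3333

0.3333


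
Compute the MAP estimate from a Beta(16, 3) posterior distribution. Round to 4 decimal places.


MAP = mode of Beta distribution
= (alpha - 1)/(alpha + beta - 2)
= (16-1)/(16+3-2)
= 15/17 = 0.8824

0.8824


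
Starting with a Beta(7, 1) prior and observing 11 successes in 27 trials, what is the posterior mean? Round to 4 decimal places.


Posterior parameters: alpha = 7 + 11 = 18
beta = 1 + 16 = 17
Posterior mean = alpha / (alpha + beta) = 18 / 35
= 0.5143

0.5143


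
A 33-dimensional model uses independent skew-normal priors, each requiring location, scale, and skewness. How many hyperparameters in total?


Per parameter: 3 (location, scale, and skewness).
Total = 33 * 3 = 99

99


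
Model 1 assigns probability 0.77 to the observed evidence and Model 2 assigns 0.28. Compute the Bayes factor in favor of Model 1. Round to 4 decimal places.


BF = P(data|M1) / P(data|M2)
= 0.77 / 0.28 = 2.75

2.75


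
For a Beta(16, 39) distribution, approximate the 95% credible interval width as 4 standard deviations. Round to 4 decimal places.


Variance of Beta(a,b) = ab / ((a+b)^2 * (a+b+1))
= 16*39 / ((55)^2 * 56)
= 0.0037
SD = sqrt(0.0037) = 0.0607
Width = 4 * SD = 0.2428

0.2428


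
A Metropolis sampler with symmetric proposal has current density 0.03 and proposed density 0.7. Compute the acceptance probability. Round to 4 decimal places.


For symmetric proposals, acceptance = min(1, pi(x*)/pi(x))
= min(1, 0.7/0.03)
= min(1, 23.3333) = 1.0

1.0


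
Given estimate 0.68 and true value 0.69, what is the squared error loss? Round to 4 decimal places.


Squared error = (estimate - true)^2
Difference = -0.01
Loss = -0.01^2 = 0.0001

0.0001


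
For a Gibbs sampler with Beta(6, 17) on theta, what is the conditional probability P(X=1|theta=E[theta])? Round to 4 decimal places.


E[theta] = 6/(6+17) = 0.2609
P(X=1|theta) = theta = 0.2609

0.2609


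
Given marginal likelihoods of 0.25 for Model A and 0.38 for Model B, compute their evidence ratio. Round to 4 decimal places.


Ratio = ML(A) / ML(B) = 0.25/0.38
= 0.6579

0.6579


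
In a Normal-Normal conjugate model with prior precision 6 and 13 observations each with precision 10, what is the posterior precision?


Posterior precision = prior precision + n * observation precision
= 6 + 13 * 10
= 6 + 130 = 136

136


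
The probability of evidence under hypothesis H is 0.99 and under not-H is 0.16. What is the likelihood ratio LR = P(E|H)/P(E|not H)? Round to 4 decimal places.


LR = 0.99 / 0.16
= 6.1875

6.1875


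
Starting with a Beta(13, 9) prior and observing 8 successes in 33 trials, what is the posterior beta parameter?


Posterior beta = prior beta + failures
Failures = 33 - 8 = 25
beta_post = 9 + 25 = 34

34


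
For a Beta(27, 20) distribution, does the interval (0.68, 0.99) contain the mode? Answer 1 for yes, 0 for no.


Mode of Beta(a,b) = (a-1)/(a+b-2)
= (27-1)/(27+20-2) = 0.5778
Check: 0.68 <= 0.5778 <= 0.99?
Result: 0

0


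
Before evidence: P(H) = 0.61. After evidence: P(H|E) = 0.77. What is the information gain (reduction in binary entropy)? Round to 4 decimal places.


Prior entropy = 0.9648
Posterior entropy = 0.778
Information gain = 0.9648 - 0.778 = 0.1868

0.1868


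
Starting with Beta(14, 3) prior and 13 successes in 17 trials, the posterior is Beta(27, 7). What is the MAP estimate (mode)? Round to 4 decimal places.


The mode of Beta(a, b) when a > 1 and b > 1 is (a-1)/(a+b-2)
= (27 - 1) / (27 + 7 - 2)
= 26 / 32
= 0.8125

0.8125


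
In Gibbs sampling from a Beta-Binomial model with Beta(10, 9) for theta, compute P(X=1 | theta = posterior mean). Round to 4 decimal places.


Posterior mean = alpha/(alpha+beta) = 10/19 = 0.5263
P(X=1|theta=mean) = theta = 0.5263

0.5263


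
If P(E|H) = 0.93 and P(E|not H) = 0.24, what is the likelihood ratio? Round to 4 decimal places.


Likelihood ratio = P(E|H) / P(E|not H)
= 0.93 / 0.24
= 3.875

3.875


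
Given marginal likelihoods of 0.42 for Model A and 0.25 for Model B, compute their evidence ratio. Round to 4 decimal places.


Ratio = ML(A) / ML(B) = 0.42/0.25
= 1.68

1.68


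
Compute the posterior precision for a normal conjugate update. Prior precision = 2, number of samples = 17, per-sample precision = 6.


tau_post = tau_0 + n * tau
= 2 + 17 * 6 = 104

104


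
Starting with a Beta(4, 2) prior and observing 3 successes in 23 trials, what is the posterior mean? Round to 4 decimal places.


Posterior parameters: alpha = 4 + 3 = 7
beta = 2 + 20 = 22
Posterior mean = alpha / (alpha + beta) = 7 / 29
= 0.2414

0.2414


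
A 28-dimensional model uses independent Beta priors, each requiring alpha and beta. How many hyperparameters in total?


Per parameter: 2 (alpha and beta).
Total = 28 * 2 = 56

56


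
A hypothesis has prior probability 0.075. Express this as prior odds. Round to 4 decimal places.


Odds = P(H) / P(not H) = 0.075 / 0.925
= 0.0811

0.0811


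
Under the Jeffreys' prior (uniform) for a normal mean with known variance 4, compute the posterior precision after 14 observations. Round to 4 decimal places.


Prior precision = 0 (flat prior).
Post. prec. = 0 + n/var = 14/4 = 3.5

3.5


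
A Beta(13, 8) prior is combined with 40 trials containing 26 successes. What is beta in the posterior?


In conjugate updating:
beta_posterior = beta_prior + (n - k)
= 8 + (40 - 26)
= 8 + 14 = 22

22


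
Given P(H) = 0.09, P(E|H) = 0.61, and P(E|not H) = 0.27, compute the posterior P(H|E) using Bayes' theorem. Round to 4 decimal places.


By Bayes' theorem: P(H|E) = P(E|H)*P(H) / P(E)
P(E) = P(E|H)*P(H) + P(E|not H)*P(not H)
P(E) = 0.61*0.09 + 0.27*0.91 = 0.3006
P(H|E) = 0.61*0.09 / 0.3006 = 0.1826

0.1826


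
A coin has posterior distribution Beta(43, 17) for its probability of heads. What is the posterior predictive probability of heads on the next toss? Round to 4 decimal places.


Posterior predictive = E[theta] = alpha/(alpha+beta)
= 43/60
= 0.7167

0.7167


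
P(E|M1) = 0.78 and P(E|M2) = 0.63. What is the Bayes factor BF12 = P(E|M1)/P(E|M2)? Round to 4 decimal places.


Bayes factor BF12 = P(E|M1) / P(E|M2)
= 0.78 / 0.63
= 1.2381

1.2381


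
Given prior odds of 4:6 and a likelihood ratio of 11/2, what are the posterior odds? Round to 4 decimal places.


Posterior odds = prior odds * LR
Prior odds = 4/6 = 0.6667
LR = 11/2 = 5.5
Posterior odds = 0.6667 * 5.5 = 3.6667

3.6667


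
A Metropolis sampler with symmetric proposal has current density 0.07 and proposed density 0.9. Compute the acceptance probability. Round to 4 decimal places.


For symmetric proposals, acceptance = min(1, pi(x*)/pi(x))
= min(1, 0.9/0.07)
= min(1, 12.8571) = 1.0

1.0


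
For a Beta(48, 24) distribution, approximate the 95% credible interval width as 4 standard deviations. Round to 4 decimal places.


Variance of Beta(a,b) = ab / ((a+b)^2 * (a+b+1))
= 48*24 / ((72)^2 * 73)
= 0.003
SD = sqrt(0.003) = 0.0552
Width = 4 * SD = 0.2207

0.2207


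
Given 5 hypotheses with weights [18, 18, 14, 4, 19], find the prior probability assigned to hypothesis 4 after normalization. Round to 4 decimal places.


To normalize, divide each weight by the sum of all weights.
Sum = 73
Prior(H4) = 4/73 = 0.0548

0.0548


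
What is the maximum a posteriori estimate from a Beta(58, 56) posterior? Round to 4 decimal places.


The MAP estimate equals the mode of the distribution.
Mode of Beta(a,b) = (a-1)/(a+b-2)
= 57/112
= 0.5089

0.5089


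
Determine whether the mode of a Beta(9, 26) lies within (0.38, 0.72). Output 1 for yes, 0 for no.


First find the mode: (a-1)/(a+b-2) = 0.2424
Is 0.2424 in (0.38, 0.72)? 0

0


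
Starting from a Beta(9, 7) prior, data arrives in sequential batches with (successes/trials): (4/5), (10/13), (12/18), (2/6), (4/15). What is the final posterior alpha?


In sequential Bayesian updating, we sum all successes.
Total successes = 32
Final alpha = 9 + 32 = 41

41


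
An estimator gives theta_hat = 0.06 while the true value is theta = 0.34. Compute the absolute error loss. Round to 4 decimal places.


The absolute error loss is |theta_hat - theta|
= |0.06 - 0.34|
= 0.28

0.28


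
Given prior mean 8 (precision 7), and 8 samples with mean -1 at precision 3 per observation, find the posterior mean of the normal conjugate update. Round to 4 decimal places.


The posterior mean is a precision-weighted average of prior and data.
Post. prec. = 7 + 24 = 31
Post. mean = (56 + -24)/31 = 32/31 = 1.0323

1.0323


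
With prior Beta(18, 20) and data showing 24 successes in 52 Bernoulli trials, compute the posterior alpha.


Conjugate update: alpha_posterior = alpha_prior + k
= 18 + 24 = 42

42


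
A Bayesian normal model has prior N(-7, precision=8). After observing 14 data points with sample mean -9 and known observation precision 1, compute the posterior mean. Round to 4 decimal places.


Posterior mean = (prior_precision * prior_mean + n * data_precision * data_mean) / (prior_precision + n * data_precision)
Numerator = 8*-7 + 14*1*-9 = -182
Denominator = 8 + 14*1 = 22
Posterior mean = -8.2727

-8.2727


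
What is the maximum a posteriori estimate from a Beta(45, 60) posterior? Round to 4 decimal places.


The MAP estimate equals the mode of the distribution.
Mode of Beta(a,b) = (a-1)/(a+b-2)
= 44/103
= 0.4272

0.4272


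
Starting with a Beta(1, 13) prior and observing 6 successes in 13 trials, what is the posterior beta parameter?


Posterior beta = prior beta + failures
Failures = 13 - 6 = 7
beta_post = 13 + 7 = 20

20


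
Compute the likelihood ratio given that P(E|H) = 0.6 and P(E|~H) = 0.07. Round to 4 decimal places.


LR = P(E|H) / P(E|~H)
= 0.6 / 0.07 = 8.5714

8.5714


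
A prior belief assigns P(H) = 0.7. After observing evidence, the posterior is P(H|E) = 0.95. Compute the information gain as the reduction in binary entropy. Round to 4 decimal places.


H(prior) = -0.7*log2(0.7) - 0.3*log2(0.3)
= 0.8813
H(post) = -0.95*log2(0.95) - 0.05*log2(0.05)
= 0.2864
IG = 0.8813 - 0.2864 = 0.5949

0.5949


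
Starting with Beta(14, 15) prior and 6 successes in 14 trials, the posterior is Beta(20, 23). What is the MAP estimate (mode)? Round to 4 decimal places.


The mode of Beta(a, b) when a > 1 and b > 1 is (a-1)/(a+b-2)
= (20 - 1) / (20 + 23 - 2)
= 19 / 41
= 0.4634

0.4634


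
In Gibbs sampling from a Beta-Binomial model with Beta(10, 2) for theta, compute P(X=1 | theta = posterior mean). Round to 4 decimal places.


Posterior mean = alpha/(alpha+beta) = 10/12 = 0.8333
P(X=1|theta=mean) = theta = 0.8333

0.8333


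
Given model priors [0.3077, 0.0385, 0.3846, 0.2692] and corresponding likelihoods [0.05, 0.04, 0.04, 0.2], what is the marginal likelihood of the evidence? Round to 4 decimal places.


P(E) = sum_i P(M_i) P(E|M_i)
= 0.0154 + 0.0015 + 0.0154 + 0.0538
= 0.0861

0.0861


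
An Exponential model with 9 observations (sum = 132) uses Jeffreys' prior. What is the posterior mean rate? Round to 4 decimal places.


Posterior Gamma(9, 132)
E[lambda] = 9/132 = 0.0682

0.0682


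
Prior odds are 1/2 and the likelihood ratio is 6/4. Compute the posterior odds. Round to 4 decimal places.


Posterior odds = prior odds * likelihood ratio
= (1/2) * (6/4)
= 6 / 8
= 0.75

0.75


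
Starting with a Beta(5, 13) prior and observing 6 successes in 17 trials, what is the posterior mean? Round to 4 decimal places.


Posterior parameters: alpha = 5 + 6 = 11
beta = 13 + 11 = 24
Posterior mean = alpha / (alpha + beta) = 11 / 35
= 0.3143

0.3143


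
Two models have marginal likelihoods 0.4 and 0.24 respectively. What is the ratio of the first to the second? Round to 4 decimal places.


Evidence ratio = 0.4 / 0.24
= 1.6667

1.6667


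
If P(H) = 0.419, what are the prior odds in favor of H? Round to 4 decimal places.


Prior odds = P(H) / (1 - P(H))
= 0.419 / 0.581
= 0.7212

0.7212


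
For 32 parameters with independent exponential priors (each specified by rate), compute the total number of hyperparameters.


A exponential prior has 1 hyperparameter per parameter.
Total = 32 * 1 = 32

32


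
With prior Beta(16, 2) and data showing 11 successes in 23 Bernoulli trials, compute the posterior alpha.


Conjugate update: alpha_posterior = alpha_prior + k
= 16 + 11 = 27

27


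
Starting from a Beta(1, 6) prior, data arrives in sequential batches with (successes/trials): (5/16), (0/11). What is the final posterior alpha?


In sequential Bayesian updating, we sum all successes.
Total successes = 5
Final alpha = 1 + 5 = 6

6


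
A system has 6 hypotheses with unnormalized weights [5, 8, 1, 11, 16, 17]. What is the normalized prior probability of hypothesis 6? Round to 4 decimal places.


The normalized prior is the weight divided by the total.
Total weight = 58
P(H6) = 17 / 58 = 0.2931

0.2931


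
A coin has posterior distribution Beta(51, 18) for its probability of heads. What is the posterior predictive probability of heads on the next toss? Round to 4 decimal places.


Posterior predictive = E[theta] = alpha/(alpha+beta)
= 51/69
= 0.7391

0.7391


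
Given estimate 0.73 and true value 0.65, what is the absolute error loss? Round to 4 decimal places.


Absolute error = |estimate - true|
= |0.08| = 0.08

0.08


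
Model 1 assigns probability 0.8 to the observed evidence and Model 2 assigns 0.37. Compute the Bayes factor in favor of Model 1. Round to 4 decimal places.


BF = P(data|M1) / P(data|M2)
= 0.8 / 0.37 = 2.1622

2.1622


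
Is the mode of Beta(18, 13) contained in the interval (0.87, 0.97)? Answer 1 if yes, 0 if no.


Mode = (a-1)/(a+b-2) = 17/29 = 0.5862
Interval: (0.87, 0.97)
Contains mode? 0

0


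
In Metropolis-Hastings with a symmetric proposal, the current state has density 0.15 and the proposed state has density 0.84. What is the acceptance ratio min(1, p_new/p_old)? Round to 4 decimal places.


Ratio = p_new / p_old = 0.84 / 0.15 = 5.6
Acceptance = min(1, 5.6) = 1.0

1.0


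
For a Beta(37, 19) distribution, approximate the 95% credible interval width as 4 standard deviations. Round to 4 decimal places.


Variance of Beta(a,b) = ab / ((a+b)^2 * (a+b+1))
= 37*19 / ((56)^2 * 57)
= 0.0039
SD = sqrt(0.0039) = 0.0627
Width = 4 * SD = 0.2508

0.2508


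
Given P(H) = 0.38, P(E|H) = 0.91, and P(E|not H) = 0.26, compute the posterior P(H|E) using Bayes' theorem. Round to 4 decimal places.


By Bayes' theorem: P(H|E) = P(E|H)*P(H) / P(E)
P(E) = P(E|H)*P(H) + P(E|not H)*P(not H)
P(E) = 0.91*0.38 + 0.26*0.62 = 0.507
P(H|E) = 0.91*0.38 / 0.507 = 0.6821

0.6821


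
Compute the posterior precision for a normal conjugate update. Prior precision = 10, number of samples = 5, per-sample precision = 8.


tau_post = tau_0 + n * tau
= 10 + 5 * 8 = 50

50


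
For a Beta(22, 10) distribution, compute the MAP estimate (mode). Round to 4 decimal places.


MAP = mode = (a-1)/(a+b-2)
= (22-1)/(22+10-2)
= 21/30 = 0.7

0.7


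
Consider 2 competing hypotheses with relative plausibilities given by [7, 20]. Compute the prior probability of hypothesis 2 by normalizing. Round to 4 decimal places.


Sum of weights = 7 + 20 = 27
Normalized prior for H2 = 20 / 27
= 0.7407

0.7407


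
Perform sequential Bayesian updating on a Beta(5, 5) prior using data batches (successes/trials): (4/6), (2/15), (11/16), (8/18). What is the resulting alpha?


Accumulate successes: 25
Posterior alpha = prior alpha + sum of successes
= 5 + 25 = 30

30


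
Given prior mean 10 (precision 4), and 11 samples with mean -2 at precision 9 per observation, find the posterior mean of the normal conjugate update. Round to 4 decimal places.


The posterior mean is a precision-weighted average of prior and data.
Post. prec. = 4 + 99 = 103
Post. mean = (40 + -198)/103 = -158/103 = -1.534

-1.534


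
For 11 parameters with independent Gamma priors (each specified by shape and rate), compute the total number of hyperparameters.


A Gamma prior has 2 hyperparameters per parameter.
Total = 11 * 2 = 22

22


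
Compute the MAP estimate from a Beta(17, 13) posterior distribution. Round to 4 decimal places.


MAP = mode of Beta distribution
= (alpha - 1)/(alpha + beta - 2)
= (17-1)/(17+13-2)
= 16/28 = 0.5714

0.5714


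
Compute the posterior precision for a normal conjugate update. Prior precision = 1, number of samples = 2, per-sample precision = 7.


tau_post = tau_0 + n * tau
= 1 + 2 * 7 = 15

15


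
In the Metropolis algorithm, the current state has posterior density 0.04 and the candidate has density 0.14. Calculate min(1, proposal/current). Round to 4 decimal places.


Ratio = 0.14/0.04 = 3.5
Acceptance probability = min(1, 3.5)
= 1.0

1.0


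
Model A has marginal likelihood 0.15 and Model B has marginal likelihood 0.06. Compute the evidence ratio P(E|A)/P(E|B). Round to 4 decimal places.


Evidence ratio = P(E|A) / P(E|B)
= 0.15 / 0.06
= 2.5

2.5


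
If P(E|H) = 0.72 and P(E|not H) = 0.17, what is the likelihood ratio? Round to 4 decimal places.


Likelihood ratio = P(E|H) / P(E|not H)
= 0.72 / 0.17
= 4.2353

4.2353


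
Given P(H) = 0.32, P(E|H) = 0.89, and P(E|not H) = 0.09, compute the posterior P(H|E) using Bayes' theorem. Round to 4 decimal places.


By Bayes' theorem: P(H|E) = P(E|H)*P(H) / P(E)
P(E) = P(E|H)*P(H) + P(E|not H)*P(not H)
P(E) = 0.89*0.32 + 0.09*0.68 = 0.346
P(H|E) = 0.89*0.32 / 0.346 = 0.8231

0.8231


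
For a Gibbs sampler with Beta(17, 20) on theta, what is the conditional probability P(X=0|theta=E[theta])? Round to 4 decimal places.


E[theta] = 17/(17+20) = 0.4595
P(X=0|theta) = 1 - theta = 0.5405

0.5405


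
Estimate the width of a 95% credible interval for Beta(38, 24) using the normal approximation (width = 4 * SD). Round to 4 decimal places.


For Beta(a,b): Var = ab/((a+b)^2(a+b+1))
Var = 0.0038, SD = 0.0614
Approximate 95% CI width = 4 * 0.0614 = 0.2455

0.2455


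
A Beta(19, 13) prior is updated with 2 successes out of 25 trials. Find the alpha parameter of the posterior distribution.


In the Beta-Binomial conjugate update:
alpha_post = alpha_prior + successes
= 19 + 2
= 21

21


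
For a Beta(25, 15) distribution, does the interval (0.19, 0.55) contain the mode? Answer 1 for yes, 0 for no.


Mode of Beta(a,b) = (a-1)/(a+b-2)
= (25-1)/(25+15-2) = 0.6316
Check: 0.19 <= 0.6316 <= 0.55?
Result: 0

0


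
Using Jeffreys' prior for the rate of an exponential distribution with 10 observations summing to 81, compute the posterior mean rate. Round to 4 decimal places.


Jeffreys' prior leads to posterior Gamma(10, 81).
Mean = 10/81 = 0.1235

0.1235


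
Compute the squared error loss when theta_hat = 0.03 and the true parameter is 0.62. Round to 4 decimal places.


L = (theta_hat - theta_true)^2
= (0.03 - 0.62)^2
= -0.59^2 = 0.3481

0.3481


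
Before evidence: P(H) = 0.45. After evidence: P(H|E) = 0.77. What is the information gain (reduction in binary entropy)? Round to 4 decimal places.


Prior entropy = 0.9928
Posterior entropy = 0.778
Information gain = 0.9928 - 0.778 = 0.2148

0.2148


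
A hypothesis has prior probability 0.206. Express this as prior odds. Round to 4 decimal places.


Odds = P(H) / P(not H) = 0.206 / 0.794
= 0.2594

0.2594


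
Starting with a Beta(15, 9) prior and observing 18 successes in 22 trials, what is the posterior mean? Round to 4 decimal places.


Posterior parameters: alpha = 15 + 18 = 33
beta = 9 + 4 = 13
Posterior mean = alpha / (alpha + beta) = 33 / 46
= 0.7174

0.7174


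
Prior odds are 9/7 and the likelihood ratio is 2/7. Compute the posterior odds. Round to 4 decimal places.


Posterior odds = prior odds * likelihood ratio
= (9/7) * (2/7)
= 18 / 49
= 0.3673

0.3673


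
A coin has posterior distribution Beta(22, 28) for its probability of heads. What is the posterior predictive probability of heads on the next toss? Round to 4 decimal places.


Posterior predictive = E[theta] = alpha/(alpha+beta)
= 22/50
= 0.44

0.44


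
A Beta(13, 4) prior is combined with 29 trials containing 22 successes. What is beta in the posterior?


In conjugate updating:
beta_posterior = beta_prior + (n - k)
= 4 + (29 - 22)
= 4 + 7 = 11

11


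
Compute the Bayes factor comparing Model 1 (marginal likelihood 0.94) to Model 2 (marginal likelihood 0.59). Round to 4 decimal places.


BF12 = marginal likelihood of M1 / marginal likelihood of M2
= 0.94/0.59
= 1.5932

1.5932


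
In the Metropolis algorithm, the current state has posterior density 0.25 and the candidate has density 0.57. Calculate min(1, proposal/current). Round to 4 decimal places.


Ratio = 0.57/0.25 = 2.28
Acceptance probability = min(1, 2.28)
= 1.0

1.0


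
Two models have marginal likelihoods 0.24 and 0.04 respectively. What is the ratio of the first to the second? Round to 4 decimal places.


Evidence ratio = 0.24 / 0.04
= 6.0

6.0


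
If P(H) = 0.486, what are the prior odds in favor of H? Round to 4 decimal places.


Prior odds = P(H) / (1 - P(H))
= 0.486 / 0.514
= 0.9455

0.9455


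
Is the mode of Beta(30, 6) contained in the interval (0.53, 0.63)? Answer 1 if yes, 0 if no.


Mode = (a-1)/(a+b-2) = 29/34 = 0.8529
Interval: (0.53, 0.63)
Contains mode? 0

0


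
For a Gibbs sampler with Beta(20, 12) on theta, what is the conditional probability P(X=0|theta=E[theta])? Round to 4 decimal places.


E[theta] = 20/(20+12) = 0.625
P(X=0|theta) = 1 - theta = 0.375

0.375


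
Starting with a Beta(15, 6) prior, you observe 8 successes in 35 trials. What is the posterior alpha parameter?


For a Beta-Binomial conjugate model:
Posterior alpha = prior alpha + number of successes
= 15 + 8 = 23

23


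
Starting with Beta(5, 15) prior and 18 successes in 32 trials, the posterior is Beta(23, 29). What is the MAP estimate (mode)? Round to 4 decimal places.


The mode of Beta(a, b) when a > 1 and b > 1 is (a-1)/(a+b-2)
= (23 - 1) / (23 + 29 - 2)
= 22 / 50
= 0.44

0.44


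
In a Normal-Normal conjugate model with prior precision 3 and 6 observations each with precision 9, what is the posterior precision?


Posterior precision = prior precision + n * observation precision
= 3 + 6 * 9
= 3 + 54 = 57

57


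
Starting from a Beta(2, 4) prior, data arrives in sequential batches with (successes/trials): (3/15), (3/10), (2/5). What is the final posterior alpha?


In sequential Bayesian updating, we sum all successes.
Total successes = 8
Final alpha = 2 + 8 = 10

10


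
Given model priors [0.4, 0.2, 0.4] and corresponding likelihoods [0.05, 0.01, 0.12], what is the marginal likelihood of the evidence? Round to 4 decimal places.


P(E) = sum_i P(M_i) P(E|M_i)
= 0.02 + 0.002 + 0.048
= 0.07

0.07


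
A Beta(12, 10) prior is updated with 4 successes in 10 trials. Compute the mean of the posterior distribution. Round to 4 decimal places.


After update: Beta(16, 16)
Mean = 16 / (16 + 16) = 16 / 32
= 0.5

0.5


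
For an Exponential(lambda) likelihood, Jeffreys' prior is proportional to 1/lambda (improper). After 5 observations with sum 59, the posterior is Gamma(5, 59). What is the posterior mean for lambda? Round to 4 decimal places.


Posterior = Gamma(n, sum_x) = Gamma(5, 59)
Posterior mean = shape/rate = 5/59
= 0.0847

0.0847


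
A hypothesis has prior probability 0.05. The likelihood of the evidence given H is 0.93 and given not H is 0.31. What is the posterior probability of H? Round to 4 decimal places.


Using Bayes' theorem:
P(E) = 0.05 * 0.93 + 0.95 * 0.31
P(E) = 0.341
P(H|E) = (0.05 * 0.93) / 0.341 = 0.1364

0.1364


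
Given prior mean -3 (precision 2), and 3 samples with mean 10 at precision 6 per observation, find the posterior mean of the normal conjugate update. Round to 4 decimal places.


The posterior mean is a precision-weighted average of prior and data.
Post. prec. = 2 + 18 = 20
Post. mean = (-6 + 180)/20 = 174/20 = 8.7

8.7


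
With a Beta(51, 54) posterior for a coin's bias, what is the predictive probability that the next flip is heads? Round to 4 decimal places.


The predictive probability equals the posterior mean.
P(next = heads) = alpha / (alpha + beta)
= 51 / 105 = 0.4857

0.4857


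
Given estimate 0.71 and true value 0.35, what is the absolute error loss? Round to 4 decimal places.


Absolute error = |estimate - true|
= |0.36| = 0.36

0.36


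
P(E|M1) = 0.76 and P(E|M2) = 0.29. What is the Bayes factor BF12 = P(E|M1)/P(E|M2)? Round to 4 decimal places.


Bayes factor BF12 = P(E|M1) / P(E|M2)
= 0.76 / 0.29
= 2.6207

2.6207


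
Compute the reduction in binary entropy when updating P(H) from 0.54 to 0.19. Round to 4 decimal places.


H_before = -p*log2(p) - (1-p)*log2(1-p) for p=0.54: 0.9954
H_after for p=0.19: 0.7015
Reduction = 0.9954 - 0.7015 = 0.2939

0.2939


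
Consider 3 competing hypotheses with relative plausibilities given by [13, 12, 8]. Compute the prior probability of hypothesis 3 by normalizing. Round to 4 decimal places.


Sum of weights = 13 + 12 + 8 = 33
Normalized prior for H3 = 8 / 33
= 0.2424

0.2424


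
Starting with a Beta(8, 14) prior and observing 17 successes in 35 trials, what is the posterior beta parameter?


Posterior beta = prior beta + failures
Failures = 35 - 17 = 18
beta_post = 14 + 18 = 32

32


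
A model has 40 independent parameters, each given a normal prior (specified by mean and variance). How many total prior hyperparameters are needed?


Each normal prior needs 2 hyperparameters (mean and variance).
Total = 2 * 40 = 80

80


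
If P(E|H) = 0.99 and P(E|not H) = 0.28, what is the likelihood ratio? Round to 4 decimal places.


Likelihood ratio = P(E|H) / P(E|not H)
= 0.99 / 0.28
= 3.5357

3.5357


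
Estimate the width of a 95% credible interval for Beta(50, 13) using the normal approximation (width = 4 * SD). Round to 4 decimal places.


For Beta(a,b): Var = ab/((a+b)^2(a+b+1))
Var = 0.0026, SD = 0.0506
Approximate 95% CI width = 4 * 0.0506 = 0.2023

0.2023


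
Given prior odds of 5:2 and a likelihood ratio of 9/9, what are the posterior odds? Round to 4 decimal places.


Posterior odds = prior odds * LR
Prior odds = 5/2 = 2.5
LR = 9/9 = 1.0
Posterior odds = 2.5 * 1.0 = 2.5

2.5


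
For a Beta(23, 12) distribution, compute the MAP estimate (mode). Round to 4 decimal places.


MAP = mode = (a-1)/(a+b-2)
= (23-1)/(23+12-2)
= 22/33 = 0.6667

0.6667


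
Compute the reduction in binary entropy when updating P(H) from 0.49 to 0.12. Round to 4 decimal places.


H_before = -p*log2(p) - (1-p)*log2(1-p) for p=0.49: 0.9997
H_after for p=0.12: 0.5294
Reduction = 0.9997 - 0.5294 = 0.4704

0.4704


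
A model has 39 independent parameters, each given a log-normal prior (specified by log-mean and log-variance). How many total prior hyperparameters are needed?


Each log-normal prior needs 2 hyperparameters (log-mean and log-variance).
Total = 2 * 39 = 78

78


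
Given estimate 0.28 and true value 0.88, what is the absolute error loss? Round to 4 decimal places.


Absolute error = |estimate - true|
= |-0.6| = 0.6

0.6


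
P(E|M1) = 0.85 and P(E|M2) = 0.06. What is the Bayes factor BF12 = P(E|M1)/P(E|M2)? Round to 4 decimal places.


Bayes factor BF12 = P(E|M1) / P(E|M2)
= 0.85 / 0.06
= 14.1667

14.1667


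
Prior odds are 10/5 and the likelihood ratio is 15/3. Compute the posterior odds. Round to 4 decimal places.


Posterior odds = prior odds * likelihood ratio
= (10/5) * (15/3)
= 150 / 15
= 10.0

10.0


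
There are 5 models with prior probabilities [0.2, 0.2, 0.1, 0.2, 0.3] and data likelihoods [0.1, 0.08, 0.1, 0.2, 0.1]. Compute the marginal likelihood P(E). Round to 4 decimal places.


P(E) = sum over models of P(M_i) * P(E|M_i)
= 0.2*0.1 + 0.2*0.08 + 0.1*0.1 + 0.2*0.2 + 0.3*0.1
= 0.116

0.116


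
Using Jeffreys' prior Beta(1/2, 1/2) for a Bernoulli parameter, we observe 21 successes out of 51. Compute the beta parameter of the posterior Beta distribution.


Conjugate update: Beta(0.5 + k, 0.5 + n - k).
k = 21, n - k = 30
Posterior beta = 0.5 + (n - k) = 0.5 + 30 = 30.5

30.5


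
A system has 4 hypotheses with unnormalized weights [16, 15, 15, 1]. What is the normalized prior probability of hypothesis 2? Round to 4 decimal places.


The normalized prior is the weight divided by the total.
Total weight = 47
P(H2) = 15 / 47 = 0.3191

0.3191


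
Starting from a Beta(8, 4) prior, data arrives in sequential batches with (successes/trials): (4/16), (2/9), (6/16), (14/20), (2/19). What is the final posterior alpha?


In sequential Bayesian updating, we sum all successes.
Total successes = 28
Final alpha = 8 + 28 = 36

36


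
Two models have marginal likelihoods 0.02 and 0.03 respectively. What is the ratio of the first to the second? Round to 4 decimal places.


Evidence ratio = 0.02 / 0.03
= 0.6667

0.6667


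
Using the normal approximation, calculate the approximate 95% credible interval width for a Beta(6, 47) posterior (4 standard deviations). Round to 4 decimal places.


Var(Beta) = 6*47/(53^2 * 54) = 0.0019
SD = 0.0431
Width ~ 4*SD = 0.1725

0.1725


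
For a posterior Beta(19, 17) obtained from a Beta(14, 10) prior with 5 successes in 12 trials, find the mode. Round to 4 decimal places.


Mode = (alpha - 1) / (alpha + beta - 2)
= 18 / 34
= 0.5294

0.5294


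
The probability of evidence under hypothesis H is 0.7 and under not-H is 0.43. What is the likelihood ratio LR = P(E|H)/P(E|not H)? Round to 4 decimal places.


LR = 0.7 / 0.43
= 1.6279

1.6279


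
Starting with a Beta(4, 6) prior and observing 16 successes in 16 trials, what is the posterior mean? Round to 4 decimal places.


Posterior parameters: alpha = 4 + 16 = 20
beta = 6 + 0 = 6
Posterior mean = alpha / (alpha + beta) = 20 / 26
= 0.7692

0.7692


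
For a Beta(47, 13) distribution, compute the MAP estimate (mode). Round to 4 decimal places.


MAP = mode = (a-1)/(a+b-2)
= (47-1)/(47+13-2)
= 46/58 = 0.7931

0.7931


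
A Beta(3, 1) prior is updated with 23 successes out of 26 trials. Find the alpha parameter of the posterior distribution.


In the Beta-Binomial conjugate update:
alpha_post = alpha_prior + successes
= 3 + 23
= 26

26


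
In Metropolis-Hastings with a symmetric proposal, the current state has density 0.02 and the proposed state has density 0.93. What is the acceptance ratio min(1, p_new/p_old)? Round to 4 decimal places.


Ratio = p_new / p_old = 0.93 / 0.02 = 46.5
Acceptance = min(1, 46.5) = 1.0

1.0


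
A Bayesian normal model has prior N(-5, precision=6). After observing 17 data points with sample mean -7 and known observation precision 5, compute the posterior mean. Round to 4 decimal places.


Posterior mean = (prior_precision * prior_mean + n * data_precision * data_mean) / (prior_precision + n * data_precision)
Numerator = 6*-5 + 17*5*-7 = -625
Denominator = 6 + 17*5 = 91
Posterior mean = -6.8681

-6.8681


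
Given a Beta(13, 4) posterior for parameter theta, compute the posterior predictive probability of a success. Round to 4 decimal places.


For a Beta-Bernoulli model, the predictive probability is the mean:
P(success) = 13/(13+4) = 13/17 = 0.7647

0.7647


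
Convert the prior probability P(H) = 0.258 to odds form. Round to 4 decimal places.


P(not H) = 1 - 0.258 = 0.742
Odds = 0.258 / 0.742 = 0.3477

0.3477


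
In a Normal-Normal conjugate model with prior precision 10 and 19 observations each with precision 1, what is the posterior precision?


Posterior precision = prior precision + n * observation precision
= 10 + 19 * 1
= 10 + 19 = 29

29


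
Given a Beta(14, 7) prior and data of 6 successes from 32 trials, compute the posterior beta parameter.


Number of failures = 32 - 6 = 26
Posterior beta = 7 + 26 = 33

33


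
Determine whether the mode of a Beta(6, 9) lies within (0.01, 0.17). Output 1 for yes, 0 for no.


First find the mode: (a-1)/(a+b-2) = 0.3846
Is 0.3846 in (0.01, 0.17)? 0

0


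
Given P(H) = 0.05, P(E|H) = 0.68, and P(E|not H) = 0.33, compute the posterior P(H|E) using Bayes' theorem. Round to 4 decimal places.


By Bayes' theorem: P(H|E) = P(E|H)*P(H) / P(E)
P(E) = P(E|H)*P(H) + P(E|not H)*P(not H)
P(E) = 0.68*0.05 + 0.33*0.95 = 0.3475
P(H|E) = 0.68*0.05 / 0.3475 = 0.0978

0.0978


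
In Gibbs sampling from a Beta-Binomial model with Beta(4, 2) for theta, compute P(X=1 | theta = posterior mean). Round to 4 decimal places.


Posterior mean = alpha/(alpha+beta) = 4/6 = 0.6667
P(X=1|theta=mean) = theta = 0.6667

0.6667


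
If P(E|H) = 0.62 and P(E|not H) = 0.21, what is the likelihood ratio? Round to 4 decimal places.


Likelihood ratio = P(E|H) / P(E|not H)
= 0.62 / 0.21
= 2.9524

2.9524


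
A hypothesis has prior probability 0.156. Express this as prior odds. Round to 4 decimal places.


Odds = P(H) / P(not H) = 0.156 / 0.844
= 0.1848

0.1848


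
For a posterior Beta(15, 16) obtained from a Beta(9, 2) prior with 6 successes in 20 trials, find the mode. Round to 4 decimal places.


Mode = (alpha - 1) / (alpha + beta - 2)
= 14 / 29
= 0.4828

0.4828


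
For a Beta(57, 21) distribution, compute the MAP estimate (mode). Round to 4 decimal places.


MAP = mode = (a-1)/(a+b-2)
= (57-1)/(57+21-2)
= 56/76 = 0.7368

0.7368


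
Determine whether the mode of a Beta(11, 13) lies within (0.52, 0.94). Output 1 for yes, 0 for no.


First find the mode: (a-1)/(a+b-2) = 0.4545
Is 0.4545 in (0.52, 0.94)? 0

0


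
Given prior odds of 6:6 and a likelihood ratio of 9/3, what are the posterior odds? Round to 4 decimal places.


Posterior odds = prior odds * LR
Prior odds = 6/6 = 1.0
LR = 9/3 = 3.0
Posterior odds = 1.0 * 3.0 = 3.0

3.0


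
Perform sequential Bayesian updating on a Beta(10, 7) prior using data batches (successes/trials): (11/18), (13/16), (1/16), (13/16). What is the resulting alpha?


Accumulate successes: 38
Posterior alpha = prior alpha + sum of successes
= 10 + 38 = 48

48


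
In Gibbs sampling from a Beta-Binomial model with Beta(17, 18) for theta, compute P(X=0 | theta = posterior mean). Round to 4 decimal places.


Posterior mean = alpha/(alpha+beta) = 17/35 = 0.4857
P(X=0|theta=mean) = 1 - theta = 0.5143

0.5143


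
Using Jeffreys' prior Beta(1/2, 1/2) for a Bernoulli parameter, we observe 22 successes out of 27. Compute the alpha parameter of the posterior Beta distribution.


Conjugate update: Beta(0.5 + k, 0.5 + n - k).
k = 22, n - k = 5
Posterior alpha = 0.5 + k = 0.5 + 22 = 22.5

22.5


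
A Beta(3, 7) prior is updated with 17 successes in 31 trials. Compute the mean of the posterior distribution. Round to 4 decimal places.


After update: Beta(20, 21)
Mean = 20 / (20 + 21) = 20 / 41
= 0.4878

0.4878


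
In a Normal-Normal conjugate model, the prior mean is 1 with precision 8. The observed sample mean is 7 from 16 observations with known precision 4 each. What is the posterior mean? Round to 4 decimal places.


Posterior precision = tau0 + n*tau = 8 + 16*4 = 72
Posterior mean = (tau0*mu0 + n*tau*xbar) / posterior_precision
= (8*1 + 16*4*7) / 72
= 456 / 72 = 6.3333

6.3333


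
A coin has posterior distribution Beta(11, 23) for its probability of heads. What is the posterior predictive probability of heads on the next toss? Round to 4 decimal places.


Posterior predictive = E[theta] = alpha/(alpha+beta)
= 11/34
= 0.3235

0.3235


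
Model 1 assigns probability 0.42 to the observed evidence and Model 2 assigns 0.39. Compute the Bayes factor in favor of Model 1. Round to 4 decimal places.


BF = P(data|M1) / P(data|M2)
= 0.42 / 0.39 = 1.0769

1.0769


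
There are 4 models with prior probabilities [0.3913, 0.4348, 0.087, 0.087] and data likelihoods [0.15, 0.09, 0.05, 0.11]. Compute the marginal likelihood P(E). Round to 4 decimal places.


P(E) = sum over models of P(M_i) * P(E|M_i)
= 0.3913*0.15 + 0.4348*0.09 + 0.087*0.05 + 0.087*0.11
= 0.1117

0.1117


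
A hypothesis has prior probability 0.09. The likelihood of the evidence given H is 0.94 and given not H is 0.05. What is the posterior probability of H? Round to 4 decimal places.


Using Bayes' theorem:
P(E) = 0.09 * 0.94 + 0.91 * 0.05
P(E) = 0.1301
P(H|E) = (0.09 * 0.94) / 0.1301 = 0.6503

0.6503


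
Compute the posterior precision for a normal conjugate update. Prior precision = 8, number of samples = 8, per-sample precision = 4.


tau_post = tau_0 + n * tau
= 8 + 8 * 4 = 40

40


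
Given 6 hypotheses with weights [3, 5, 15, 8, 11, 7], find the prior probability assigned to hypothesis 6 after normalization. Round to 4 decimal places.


To normalize, divide each weight by the sum of all weights.
Sum = 49
Prior(H6) = 7/49 = 0.1429

0.1429


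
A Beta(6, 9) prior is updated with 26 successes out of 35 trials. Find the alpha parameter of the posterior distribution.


In the Beta-Binomial conjugate update:
alpha_post = alpha_prior + successes
= 6 + 26
= 32

32


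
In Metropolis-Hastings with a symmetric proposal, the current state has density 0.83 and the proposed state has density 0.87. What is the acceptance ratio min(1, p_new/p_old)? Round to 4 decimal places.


Ratio = p_new / p_old = 0.87 / 0.83 = 1.0482
Acceptance = min(1, 1.0482) = 1.0

1.0


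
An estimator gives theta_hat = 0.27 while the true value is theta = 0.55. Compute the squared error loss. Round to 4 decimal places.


The squared error loss is (theta_hat - theta)^2
= (0.27 - 0.55)^2
= (-0.28)^2 = 0.0784

0.0784


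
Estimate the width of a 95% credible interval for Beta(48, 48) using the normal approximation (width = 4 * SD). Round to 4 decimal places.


For Beta(a,b): Var = ab/((a+b)^2(a+b+1))
Var = 0.0026, SD = 0.0508
Approximate 95% CI width = 4 * 0.0508 = 0.2031

0.2031


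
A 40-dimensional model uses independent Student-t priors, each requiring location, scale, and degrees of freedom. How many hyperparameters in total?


Per parameter: 3 (location, scale, and degrees of freedom).
Total = 40 * 3 = 120

120
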